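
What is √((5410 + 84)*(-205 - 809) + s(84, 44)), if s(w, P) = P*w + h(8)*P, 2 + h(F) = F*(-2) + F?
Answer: 2*I*√1391915 ≈ 2359.6*I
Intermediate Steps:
h(F) = -2 - F (h(F) = -2 + (F*(-2) + F) = -2 + (-2*F + F) = -2 - F)
s(w, P) = -10*P + P*w (s(w, P) = P*w + (-2 - 1*8)*P = P*w + (-2 - 8)*P = P*w - 10*P = -10*P + P*w)
√((5410 + 84)*(-205 - 809) + s(84, 44)) = √((5410 + 84)*(-205 - 809) + 44*(-10 + 84)) = √(5494*(-1014) + 44*74) = √(-5570916 + 3256) = √(-5567660) = 2*I*√1391915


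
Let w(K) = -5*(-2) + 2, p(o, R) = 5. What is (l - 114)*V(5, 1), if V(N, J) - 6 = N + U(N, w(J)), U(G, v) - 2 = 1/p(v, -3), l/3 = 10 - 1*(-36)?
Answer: 1584/5 ≈ 316.80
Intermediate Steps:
l = 138 (l = 3*(10 - 1*(-36)) = 3*(10 + 36) = 3*46 = 138)
w(K) = 12 (w(K) = 10 + 2 = 12)
U(G, v) = 11/5 (U(G, v) = 2 + 1/5 = 2 + ⅕ = 11/5)
V(N, J) = 41/5 + N (V(N, J) = 6 + (N + 11/5) = 6 + (11/5 + N) = 41/5 + N)
(l - 114)*V(5, 1) = (138 - 114)*(41/5 + 5) = 24*(66/5) = 1584/5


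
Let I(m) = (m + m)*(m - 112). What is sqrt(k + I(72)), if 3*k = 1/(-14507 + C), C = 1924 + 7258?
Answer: I*sqrt(6533136071)/1065 ≈ 75.895*I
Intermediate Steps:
I(m) = 2*m*(-112 + m) (I(m) = (2*m)*(-112 + m) = 2*m*(-112 + m))
C = 9182
k = -1/15975 (k = 1/(3*(-14507 + 9182)) = (1/3)/(-5325) = (1/3)*(-1/5325) = -1/15975 ≈ -6.2598e-5)
sqrt(k + I(72)) = sqrt(-1/15975 + 2*72*(-112 + 72)) = sqrt(-1/15975 + 2*72*(-40)) = sqrt(-1/15975 - 5760) = sqrt(-92016001/15975) = I*sqrt(6533136071)/1065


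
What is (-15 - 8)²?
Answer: 529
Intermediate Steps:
(-15 - 8)² = (-23)² = 529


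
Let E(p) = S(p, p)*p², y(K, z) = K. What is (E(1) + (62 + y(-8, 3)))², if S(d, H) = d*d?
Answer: 3025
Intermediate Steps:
S(d, H) = d²
E(p) = p⁴ (E(p) = p²*p² = p⁴)
(E(1) + (62 + y(-8, 3)))² = (1⁴ + (62 - 8))² = (1 + 54)² = 55² = 3025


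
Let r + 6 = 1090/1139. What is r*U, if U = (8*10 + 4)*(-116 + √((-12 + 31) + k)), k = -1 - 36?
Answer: 55969536/1139 - 1447488*I*√2/1139 ≈ 49139.0 - 1797.2*I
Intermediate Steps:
k = -37
r = -5744/1139 (r = -6 + 1090/1139 = -5744/1139 ≈ -5.0430)
U = -9744 + 252*I*√2 (U = (8*10 + 4)*(-116 + √((-12 + 31) - 37)) = (80 + 4)*(-116 + √(19 - 37)) = 84*(-116 + √(-18)) = 84*(-116 + 3*I*√2) = -9744 + 252*I*√2 ≈ -9744.0 + 356.38*I)
r*U = -5744*(-9744 + 252*I*√2)/1139 = 55969536/1139 - 1447488*I*√2/1139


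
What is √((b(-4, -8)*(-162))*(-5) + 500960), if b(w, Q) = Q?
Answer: 4*√30905 ≈ 703.19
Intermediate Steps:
√((b(-4, -8)*(-162))*(-5) + 500960) = √(-8*(-162)*(-5) + 500960) = √(1296*(-5) + 500960) = √(-6480 + 500960) = √494480 = 4*√30905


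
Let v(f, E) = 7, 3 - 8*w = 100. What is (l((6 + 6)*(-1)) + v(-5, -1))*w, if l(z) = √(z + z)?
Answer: -679/8 - 97*I*√6/4 ≈ -84.875 - 59.4*I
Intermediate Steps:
w = -97/8 (w = 3/8 - ⅛*100 = 3/8 - 25/2 = -97/8 ≈ -12.125)
l(z) = √2*√z (l(z) = √(2*z) = √2*√z)
(l((6 + 6)*(-1)) + v(-5, -1))*w = (√2*√((6 + 6)*(-1)) + 7)*(-97/8) = (√2*√(12*(-1)) + 7)*(-97/8) = (√2*√(-12) + 7)*(-97/8) = (√2*(2*I*√3) + 7)*(-97/8) = (2*I*√6 + 7)*(-97/8) = (7 + 2*I*√6)*(-97/8) = -679/8 - 97*I*√6/4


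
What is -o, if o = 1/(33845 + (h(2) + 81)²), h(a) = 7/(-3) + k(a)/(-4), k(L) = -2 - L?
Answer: -9/361726 ≈ -2.4881e-5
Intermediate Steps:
h(a) = -11/6 + a/4 (h(a) = 7/(-3) + (-2 - a)/(-4) = 7*(-⅓) + (-2 - a)*(-¼) = -7/3 + (½ + a/4) = -11/6 + a/4)
o = 9/361726 (o = 1/(33845 + ((-11/6 + (¼)*2) + 81)²) = 1/(33845 + ((-11/6 + ½) + 81)²) = 1/(33845 + (-4/3 + 81)²) = 1/(33845 + (239/3)²) = 1/(33845 + 57121/9) = 1/(361726/9) = 9/361726 ≈ 2.4881e-5)
-o = -1*9/361726 = -9/361726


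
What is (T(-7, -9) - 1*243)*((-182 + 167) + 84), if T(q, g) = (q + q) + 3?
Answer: -17526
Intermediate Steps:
T(q, g) = 3 + 2*q (T(q, g) = 2*q + 3 = 3 + 2*q)
(T(-7, -9) - 1*243)*((-182 + 167) + 84) = ((3 + 2*(-7)) - 1*243)*((-182 + 167) + 84) = ((3 - 14) - 243)*(-15 + 84) = (-11 - 243)*69 = -254*69 = -17526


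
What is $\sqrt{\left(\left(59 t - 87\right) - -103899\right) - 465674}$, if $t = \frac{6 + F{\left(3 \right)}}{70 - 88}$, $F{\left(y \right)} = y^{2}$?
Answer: $\frac{i \sqrt{13028802}}{6} \approx 601.59 i$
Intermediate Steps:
$t = - \frac{5}{6}$ ($t = \frac{6 + 3^{2}}{70 - 88} = \frac{6 + 9}{-18} = 15 \left(- \frac{1}{18}\right) = - \frac{5}{6} \approx -0.83333$)
$\sqrt{\left(\left(59 t - 87\right) - -103899\right) - 465674} = \sqrt{\left(\left(59 \left(- \frac{5}{6}\right) - 87\right) - -103899\right) - 465674} = \sqrt{\left(\left(- \frac{295}{6} - 87\right) + 103899\right) - 465674} = \sqrt{\left(- \frac{817}{6} + 103899\right) - 465674} = \sqrt{\frac{622577}{6} - 465674} = \sqrt{- \frac{2171467}{6}} = \frac{i \sqrt{13028802}}{6}$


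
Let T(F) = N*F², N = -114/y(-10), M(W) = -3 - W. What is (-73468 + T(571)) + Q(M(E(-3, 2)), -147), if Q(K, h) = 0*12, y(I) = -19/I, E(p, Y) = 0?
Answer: -19635928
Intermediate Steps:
N = -60 (N = -114/((-19/(-10))) = -114/((-19*(-⅒))) = -114/19/10 = -114*10/19 = -60)
Q(K, h) = 0
T(F) = -60*F²
(-73468 + T(571)) + Q(M(E(-3, 2)), -147) = (-73468 - 60*571²) + 0 = (-73468 - 60*326041) + 0 = (-73468 - 19562460) + 0 = -19635928 + 0 = -19635928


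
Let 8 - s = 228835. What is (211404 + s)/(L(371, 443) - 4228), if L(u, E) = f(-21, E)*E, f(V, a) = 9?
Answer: 17423/241 ≈ 72.295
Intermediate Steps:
s = -228827 (s = 8 - 1*228835 = 8 - 228835 = -228827)
L(u, E) = 9*E
(211404 + s)/(L(371, 443) - 4228) = (211404 - 228827)/(9*443 - 4228) = -17423/(3987 - 4228) = -17423/(-241) = -17423*(-1/241) = 17423/241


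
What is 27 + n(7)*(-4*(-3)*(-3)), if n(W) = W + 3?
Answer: -333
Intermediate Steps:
n(W) = 3 + W
27 + n(7)*(-4*(-3)*(-3)) = 27 + (3 + 7)*(-4*(-3)*(-3)) = 27 + 10*(12*(-3)) = 27 + 10*(-36) = 27 - 360 = -333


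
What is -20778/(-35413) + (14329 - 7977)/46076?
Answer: 295577626/407922347 ≈ 0.72459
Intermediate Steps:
-20778/(-35413) + (14329 - 7977)/46076 = -20778*(-1/35413) + 6352*(1/46076) = 20778/35413 + 1588/11519 = 295577626/407922347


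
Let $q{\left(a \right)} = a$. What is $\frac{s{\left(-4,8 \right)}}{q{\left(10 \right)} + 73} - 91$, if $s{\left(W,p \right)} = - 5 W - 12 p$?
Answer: $- \frac{7629}{83} \approx -91.916$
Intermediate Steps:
$s{\left(W,p \right)} = - 12 p - 5 W$
$\frac{s{\left(-4,8 \right)}}{q{\left(10 \right)} + 73} - 91 = \frac{\left(-12\right) 8 - -20}{10 + 73} - 91 = \frac{-96 + 20}{83} - 91 = \frac{1}{83} \left(-76\right) - 91 = - \frac{76}{83} - 91 = - \frac{7629}{83}$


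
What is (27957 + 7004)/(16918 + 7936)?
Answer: 34961/24854 ≈ 1.4067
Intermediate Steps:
(27957 + 7004)/(16918 + 7936) = 34961/24854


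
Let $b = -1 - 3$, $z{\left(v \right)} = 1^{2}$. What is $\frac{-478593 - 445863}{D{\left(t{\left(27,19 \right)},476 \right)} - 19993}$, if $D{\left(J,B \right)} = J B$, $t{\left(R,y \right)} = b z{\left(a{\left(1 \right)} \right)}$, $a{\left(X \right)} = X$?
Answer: $\frac{308152}{7299} \approx 42.218$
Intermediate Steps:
$z{\left(v \right)} = 1$
$b = -4$ ($b = -1 - 3 = -4$)
$t{\left(R,y \right)} = -4$ ($t{\left(R,y \right)} = \left(-4\right) 1 = -4$)
$D{\left(J,B \right)} = B J$
$\frac{-478593 - 445863}{D{\left(t{\left(27,19 \right)},476 \right)} - 19993} = \frac{-478593 - 445863}{476 \left(-4\right) - 19993} = - \frac{924456}{-1904 - 19993} = - \frac{924456}{-21897} = \left(-924456\right) \left(- \frac{1}{21897}\right) = \frac{308152}{7299}$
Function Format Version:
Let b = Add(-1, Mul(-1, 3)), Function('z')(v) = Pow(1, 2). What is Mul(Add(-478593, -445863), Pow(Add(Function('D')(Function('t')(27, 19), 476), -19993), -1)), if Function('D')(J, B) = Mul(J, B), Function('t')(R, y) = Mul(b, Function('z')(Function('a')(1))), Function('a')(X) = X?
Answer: Rational(308152, 7299) ≈ 42.218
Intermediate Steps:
Function('z')(v) = 1
b = -4 (b = Add(-1, -3) = -4)
Function('t')(R, y) = -4 (Function('t')(R, y) = Mul(-4, 1) = -4)
Function('D')(J, B) = Mul(B, J)
Mul(Add(-478593, -445863), Pow(Add(Function('D')(Function('t')(27, 19), 476), -19993), -1)) = Mul(Add(-478593, -445863), Pow(Add(Mul(476, -4), -19993), -1)) = Mul(-924456, Pow(Add(-1904, -19993), -1)) = Mul(-924456, Pow(-21897, -1)) = Mul(-924456, Rational(-1, 21897)) = Rational(308152, 7299)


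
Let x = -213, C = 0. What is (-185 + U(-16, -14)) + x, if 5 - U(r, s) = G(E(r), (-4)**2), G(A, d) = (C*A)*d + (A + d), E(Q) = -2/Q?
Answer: -3273/8 ≈ -409.13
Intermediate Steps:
G(A, d) = A + d (G(A, d) = (0*A)*d + (A + d) = 0*d + (A + d) = 0 + (A + d) = A + d)
U(r, s) = -11 + 2/r (U(r, s) = 5 - (-2/r + (-4)**2) = 5 - (-2/r + 16) = 5 - (16 - 2/r) = 5 + (-16 + 2/r) = -11 + 2/r)
(-185 + U(-16, -14)) + x = (-185 + (-11 + 2/(-16))) - 213 = (-185 + (-11 + 2*(-1/16))) - 213 = (-185 + (-11 - 1/8)) - 213 = (-185 - 89/8) - 213 = -1569/8 - 213 = -3273/8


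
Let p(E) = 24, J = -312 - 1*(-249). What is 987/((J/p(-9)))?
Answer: -376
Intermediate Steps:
J = -63 (J = -312 + 249 = -63)
987/((J/p(-9))) = 987/((-63/24)) = 987/((-63*1/24)) = 987/(-21/8) = 987*(-8/21) = -376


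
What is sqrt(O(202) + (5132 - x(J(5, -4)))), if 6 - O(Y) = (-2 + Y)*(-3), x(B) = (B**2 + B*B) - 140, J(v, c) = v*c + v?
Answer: 2*sqrt(1357) ≈ 73.675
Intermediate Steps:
J(v, c) = v + c*v (J(v, c) = c*v + v = v + c*v)
x(B) = -140 + 2*B**2 (x(B) = (B**2 + B**2) - 140 = 2*B**2 - 140 = -140 + 2*B**2)
O(Y) = 3*Y (O(Y) = 6 - (-2 + Y)*(-3) = 6 - (6 - 3*Y) = 6 + (-6 + 3*Y) = 3*Y)
sqrt(O(202) + (5132 - x(J(5, -4)))) = sqrt(3*202 + (5132 - (-140 + 2*(5*(1 - 4))**2))) = sqrt(606 + (5132 - (-140 + 2*(5*(-3))**2))) = sqrt(606 + (5132 - (-140 + 2*(-15)**2))) = sqrt(606 + (5132 - (-140 + 2*225))) = sqrt(606 + (5132 - (-140 + 450))) = sqrt(606 + (5132 - 1*310)) = sqrt(606 + (5132 - 310)) = sqrt(606 + 4822) = sqrt(5428) = 2*sqrt(1357)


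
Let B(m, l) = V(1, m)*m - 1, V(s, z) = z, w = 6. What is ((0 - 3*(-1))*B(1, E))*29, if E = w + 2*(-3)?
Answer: 0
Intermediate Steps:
E = 0 (E = 6 + 2*(-3) = 6 - 6 = 0)
B(m, l) = -1 + m² (B(m, l) = m*m - 1 = m² - 1 = -1 + m²)
((0 - 3*(-1))*B(1, E))*29 = ((0 - 3*(-1))*(-1 + 1²))*29 = ((0 + 3)*(-1 + 1))*29 = (3*0)*29 = 0*29 = 0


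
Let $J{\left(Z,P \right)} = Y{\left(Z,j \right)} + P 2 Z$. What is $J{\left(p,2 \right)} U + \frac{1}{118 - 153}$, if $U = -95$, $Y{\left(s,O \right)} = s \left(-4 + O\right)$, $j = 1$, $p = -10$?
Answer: $\frac{33249}{35} \approx 949.97$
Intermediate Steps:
$J{\left(Z,P \right)} = - 3 Z + 2 P Z$ ($J{\left(Z,P \right)} = Z \left(-4 + 1\right) + P 2 Z = Z \left(-3\right) + 2 P Z = - 3 Z + 2 P Z$)
$J{\left(p,2 \right)} U + \frac{1}{118 - 153} = - 10 \left(-3 + 2 \cdot 2\right) \left(-95\right) + \frac{1}{118 - 153} = - 10 \left(-3 + 4\right) \left(-95\right) + \frac{1}{-35} = \left(-10\right) 1 \left(-95\right) - \frac{1}{35} = \left(-10\right) \left(-95\right) - \frac{1}{35} = 950 - \frac{1}{35} = \frac{33249}{35}$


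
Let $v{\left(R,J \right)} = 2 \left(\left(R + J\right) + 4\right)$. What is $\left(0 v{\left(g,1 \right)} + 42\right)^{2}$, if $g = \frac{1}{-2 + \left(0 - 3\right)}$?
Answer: $1764$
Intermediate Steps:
$g = - \frac{1}{5}$ ($g = \frac{1}{-2 + \left(0 - 3\right)} = \frac{1}{-2 - 3} = \frac{1}{-5} = - \frac{1}{5} \approx -0.2$)
$v{\left(R,J \right)} = 8 + 2 J + 2 R$ ($v{\left(R,J \right)} = 2 \left(\left(J + R\right) + 4\right) = 2 \left(4 + J + R\right) = 8 + 2 J + 2 R$)
$\left(0 v{\left(g,1 \right)} + 42\right)^{2} = \left(0 \left(8 + 2 \cdot 1 + 2 \left(- \frac{1}{5}\right)\right) + 42\right)^{2} = \left(0 \left(8 + 2 - \frac{2}{5}\right) + 42\right)^{2} = \left(0 \cdot \frac{48}{5} + 42\right)^{2} = \left(0 + 42\right)^{2} = 42^{2} = 1764$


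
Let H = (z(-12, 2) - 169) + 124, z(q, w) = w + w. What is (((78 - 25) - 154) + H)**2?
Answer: 20164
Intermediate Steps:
z(q, w) = 2*w
H = -41 (H = (2*2 - 169) + 124 = (4 - 169) + 124 = -165 + 124 = -41)
(((78 - 25) - 154) + H)**2 = (((78 - 25) - 154) - 41)**2 = ((53 - 154) - 41)**2 = (-101 - 41)**2 = (-142)**2 = 20164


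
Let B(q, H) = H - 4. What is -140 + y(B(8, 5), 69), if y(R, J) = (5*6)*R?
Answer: -110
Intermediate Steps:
B(q, H) = -4 + H
y(R, J) = 30*R
-140 + y(B(8, 5), 69) = -140 + 30*(-4 + 5) = -140 + 30*1 = -140 + 30 = -110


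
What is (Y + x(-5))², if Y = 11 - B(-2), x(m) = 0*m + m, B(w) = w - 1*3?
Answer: 121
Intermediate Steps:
B(w) = -3 + w (B(w) = w - 3 = -3 + w)
x(m) = m (x(m) = 0 + m = m)
Y = 16 (Y = 11 - (-3 - 2) = 11 - 1*(-5) = 11 + 5 = 16)
(Y + x(-5))² = (16 - 5)² = 11² = 121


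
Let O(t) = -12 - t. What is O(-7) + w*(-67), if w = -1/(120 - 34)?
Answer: -363/86 ≈ -4.2209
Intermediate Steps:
w = -1/86 ≈ -0.011628
O(-7) + w*(-67) = (-12 - 1*(-7)) - 1/86*(-67) = (-12 + 7) + 67/86 = -5 + 67/86 = -363/86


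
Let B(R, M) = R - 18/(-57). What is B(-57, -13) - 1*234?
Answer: -5523/19 ≈ -290.68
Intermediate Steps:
B(R, M) = 6/19 + R (B(R, M) = R - 18*(-1/57) = R + 6/19 = 6/19 + R)
B(-57, -13) - 1*234 = (6/19 - 57) - 1*234 = -1077/19 - 234 = -5523/19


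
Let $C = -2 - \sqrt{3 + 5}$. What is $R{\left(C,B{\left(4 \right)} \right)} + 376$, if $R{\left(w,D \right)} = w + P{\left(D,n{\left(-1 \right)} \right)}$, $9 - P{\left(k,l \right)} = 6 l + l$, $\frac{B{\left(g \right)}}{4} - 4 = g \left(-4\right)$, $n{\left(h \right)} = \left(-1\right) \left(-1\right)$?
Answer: $376 - 2 \sqrt{2} \approx 373.17$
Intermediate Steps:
$n{\left(h \right)} = 1$
$B{\left(g \right)} = 16 - 16 g$ ($B{\left(g \right)} = 16 + 4 g \left(-4\right) = 16 + 4 \left(- 4 g\right) = 16 - 16 g$)
$C = -2 - 2 \sqrt{2}$ ($C = -2 - \sqrt{8} = -2 - 2 \sqrt{2} \approx -4.8284$)
$P{\left(k,l \right)} = 9 - 7 l$ ($P{\left(k,l \right)} = 9 - \left(6 l + l\right) = 9 - 7 l$)
$R{\left(w,D \right)} = 2 + w$ ($R{\left(w,D \right)} = w + \left(9 - 7\right) = w + 2 = 2 + w$)
$R{\left(C,B{\left(4 \right)} \right)} + 376 = \left(2 - \left(2 + 2 \sqrt{2}\right)\right) + 376 = - 2 \sqrt{2} + 376 = 376 - 2 \sqrt{2}$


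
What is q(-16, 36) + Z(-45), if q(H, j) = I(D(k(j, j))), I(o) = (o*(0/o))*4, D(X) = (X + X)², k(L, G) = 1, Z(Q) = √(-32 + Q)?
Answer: I*√77 ≈ 8.775*I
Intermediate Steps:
D(X) = 4*X² (D(X) = (2*X)² = 4*X²)
I(o) = 0 (I(o) = (o*0)*4 = 0*4 = 0)
q(H, j) = 0
q(-16, 36) + Z(-45) = 0 + √(-32 - 45) = 0 + √(-77) = 0 + I*√77 = I*√77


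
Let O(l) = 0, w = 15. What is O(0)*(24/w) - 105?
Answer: -105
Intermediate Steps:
O(0)*(24/w) - 105 = 0*(24/15) - 105 = 0*(24*(1/15)) - 105 = 0*(8/5) - 105 = 0 - 105 = -105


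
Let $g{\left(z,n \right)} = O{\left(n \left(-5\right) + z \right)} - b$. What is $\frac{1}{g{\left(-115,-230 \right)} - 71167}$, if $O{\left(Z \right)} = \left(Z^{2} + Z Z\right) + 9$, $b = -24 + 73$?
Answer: $\frac{1}{2071243} \approx 4.828 \cdot 10^{-7}$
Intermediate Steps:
$b = 49$
$O{\left(Z \right)} = 9 + 2 Z^{2}$ ($O{\left(Z \right)} = \left(Z^{2} + Z^{2}\right) + 9 = 2 Z^{2} + 9 = 9 + 2 Z^{2}$)
$g{\left(z,n \right)} = -40 + 2 \left(z - 5 n\right)^{2}$ ($g{\left(z,n \right)} = \left(9 + 2 \left(n \left(-5\right) + z\right)^{2}\right) - 49 = \left(9 + 2 \left(- 5 n + z\right)^{2}\right) - 49 = \left(9 + 2 \left(z - 5 n\right)^{2}\right) - 49 = -40 + 2 \left(z - 5 n\right)^{2}$)
$\frac{1}{g{\left(-115,-230 \right)} - 71167} = \frac{1}{\left(-40 + 2 \left(\left(-1\right) \left(-115\right) + 5 \left(-230\right)\right)^{2}\right) - 71167} = \frac{1}{\left(-40 + 2 \left(115 - 1150\right)^{2}\right) - 71167} = \frac{1}{\left(-40 + 2 \left(-1035\right)^{2}\right) - 71167} = \frac{1}{\left(-40 + 2 \cdot 1071225\right) - 71167} = \frac{1}{\left(-40 + 2142450\right) - 71167} = \frac{1}{2142410 - 71167} = \frac{1}{2071243}$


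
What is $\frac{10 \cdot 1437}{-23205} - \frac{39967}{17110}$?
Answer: $- \frac{78220329}{26469170} \approx -2.9551$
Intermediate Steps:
$\frac{10 \cdot 1437}{-23205} - \frac{39967}{17110} = 14370 \left(- \frac{1}{23205}\right) - \frac{39967}{17110} = - \frac{958}{1547} - \frac{39967}{17110} = - \frac{78220329}{26469170}$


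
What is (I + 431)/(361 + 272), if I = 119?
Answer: 550/633 ≈ 0.86888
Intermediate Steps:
(I + 431)/(361 + 272) = (119 + 431)/(361 + 272) = 550/633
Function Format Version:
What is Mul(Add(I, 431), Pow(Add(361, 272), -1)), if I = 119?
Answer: Rational(550, 633) ≈ 0.86888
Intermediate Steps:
Mul(Add(I, 431), Pow(Add(361, 272), -1)) = Mul(Add(119, 431), Pow(Add(361, 272), -1)) = Mul(550, Pow(633, -1)) = Mul(550, Rational(1, 633)) = Rational(550, 633)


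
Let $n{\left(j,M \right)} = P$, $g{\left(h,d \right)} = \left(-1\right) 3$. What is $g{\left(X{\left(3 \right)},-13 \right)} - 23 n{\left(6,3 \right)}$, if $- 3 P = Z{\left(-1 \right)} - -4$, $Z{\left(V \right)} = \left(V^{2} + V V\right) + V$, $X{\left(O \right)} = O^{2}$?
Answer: $\frac{106}{3} \approx 35.333$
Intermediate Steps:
$g{\left(h,d \right)} = -3$
$Z{\left(V \right)} = V + 2 V^{2}$ ($Z{\left(V \right)} = \left(V^{2} + V^{2}\right) + V = 2 V^{2} + V = V + 2 V^{2}$)
$P = - \frac{5}{3}$ ($P = - \frac{- (1 + 2 \left(-1\right)) - -4}{3} = - \frac{- (1 - 2) + 4}{3} = - \frac{\left(-1\right) \left(-1\right) + 4}{3} = - \frac{1 + 4}{3} = \left(- \frac{1}{3}\right) 5 = - \frac{5}{3} \approx -1.6667$)
$n{\left(j,M \right)} = - \frac{5}{3}$
$g{\left(X{\left(3 \right)},-13 \right)} - 23 n{\left(6,3 \right)} = -3 - - \frac{115}{3} = -3 + \frac{115}{3} = \frac{106}{3}$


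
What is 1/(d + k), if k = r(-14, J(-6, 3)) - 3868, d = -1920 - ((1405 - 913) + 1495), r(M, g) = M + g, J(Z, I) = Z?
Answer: -1/7795 ≈ -0.00012829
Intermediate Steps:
d = -3907 (d = -1920 - (492 + 1495) = -1920 - 1*1987 = -1920 - 1987 = -3907)
k = -3888 (k = (-14 - 6) - 3868 = -20 - 3868 = -3888)
1/(d + k) = 1/(-3907 - 3888) = 1/(-7795) = -1/7795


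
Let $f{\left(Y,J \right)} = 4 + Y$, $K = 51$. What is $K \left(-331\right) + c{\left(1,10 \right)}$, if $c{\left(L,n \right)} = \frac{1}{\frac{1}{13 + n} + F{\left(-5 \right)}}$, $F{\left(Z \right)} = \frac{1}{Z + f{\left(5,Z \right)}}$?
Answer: $- \frac{455695}{27} \approx -16878.0$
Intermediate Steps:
$F{\left(Z \right)} = \frac{1}{9 + Z}$ ($F{\left(Z \right)} = \frac{1}{Z + \left(4 + 5\right)} = \frac{1}{Z + 9} = \frac{1}{9 + Z}$)
$c{\left(L,n \right)} = \frac{1}{\frac{1}{4} + \frac{1}{13 + n}}$ ($c{\left(L,n \right)} = \frac{1}{\frac{1}{13 + n} + \frac{1}{9 - 5}} = \frac{1}{\frac{1}{13 + n} + \frac{1}{4}} = \frac{1}{\frac{1}{4} + \frac{1}{13 + n}}$)
$K \left(-331\right) + c{\left(1,10 \right)} = 51 \left(-331\right) + \frac{4 \left(13 + 10\right)}{17 + 10} = -16881 + 4 \cdot \frac{1}{27} \cdot 23 = -16881 + \frac{92}{27} = - \frac{455695}{27}$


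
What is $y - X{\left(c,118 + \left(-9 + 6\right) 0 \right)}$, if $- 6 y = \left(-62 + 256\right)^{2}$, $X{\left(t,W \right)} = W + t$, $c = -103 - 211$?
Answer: $- \frac{18230}{3} \approx -6076.7$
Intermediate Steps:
$c = -314$
$y = - \frac{18818}{3}$ ($y = - \frac{\left(-62 + 256\right)^{2}}{6} = - \frac{194^{2}}{6} = \left(- \frac{1}{6}\right) 37636 = - \frac{18818}{3} \approx -6272.7$)
$y - X{\left(c,118 + \left(-9 + 6\right) 0 \right)} = - \frac{18818}{3} - \left(\left(118 + \left(-9 + 6\right) 0\right) - 314\right) = - \frac{18818}{3} - \left(\left(118 - 0\right) - 314\right) = - \frac{18818}{3} - \left(\left(118 + 0\right) - 314\right) = - \frac{18818}{3} - \left(118 - 314\right) = - \frac{18818}{3} - -196 = - \frac{18818}{3} + 196 = - \frac{18230}{3}$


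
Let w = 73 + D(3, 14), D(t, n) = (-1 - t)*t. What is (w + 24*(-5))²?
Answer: 3481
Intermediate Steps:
D(t, n) = t*(-1 - t)
w = 61 (w = 73 - 1*3*(1 + 3) = 73 - 1*3*4 = 73 - 12 = 61)
(w + 24*(-5))² = (61 + 24*(-5))² = (61 - 120)² = (-59)² = 3481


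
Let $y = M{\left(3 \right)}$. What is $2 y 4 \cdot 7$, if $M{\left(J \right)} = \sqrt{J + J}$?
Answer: $56 \sqrt{6} \approx 137.17$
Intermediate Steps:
$M{\left(J \right)} = \sqrt{2} \sqrt{J}$ ($M{\left(J \right)} = \sqrt{2 J} = \sqrt{2} \sqrt{J}$)
$y = \sqrt{6}$ ($y = \sqrt{2} \sqrt{3} = \sqrt{6} \approx 2.4495$)
$2 y 4 \cdot 7 = 2 \sqrt{6} \cdot 4 \cdot 7 = 2 \sqrt{6} \cdot 28 = 56 \sqrt{6}$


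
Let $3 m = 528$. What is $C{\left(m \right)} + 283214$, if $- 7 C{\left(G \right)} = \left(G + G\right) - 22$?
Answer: $\frac{1982168}{7} \approx 2.8317 \cdot 10^{5}$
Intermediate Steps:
$m = 176$ ($m = \frac{1}{3} \cdot 528 = 176$)
$C{\left(G \right)} = \frac{22}{7} - \frac{2 G}{7}$ ($C{\left(G \right)} = - \frac{\left(G + G\right) - 22}{7} = - \frac{2 G - 22}{7} = - \frac{-22 + 2 G}{7} = \frac{22}{7} - \frac{2 G}{7}$)
$C{\left(m \right)} + 283214 = \left(\frac{22}{7} - \frac{352}{7}\right) + 283214 = - \frac{330}{7} + 283214 = \frac{1982168}{7}$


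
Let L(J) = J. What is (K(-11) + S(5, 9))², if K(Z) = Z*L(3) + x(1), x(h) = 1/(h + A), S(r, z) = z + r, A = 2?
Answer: 3136/9 ≈ 348.44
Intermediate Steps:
S(r, z) = r + z
x(h) = 1/(2 + h) (x(h) = 1/(h + 2) = 1/(2 + h))
K(Z) = ⅓ + 3*Z (K(Z) = Z*3 + 1/(2 + 1) = 3*Z + 1/3 = 3*Z + ⅓ = ⅓ + 3*Z)
(K(-11) + S(5, 9))² = ((⅓ + 3*(-11)) + (5 + 9))² = ((⅓ - 33) + 14)² = (-98/3 + 14)² = (-56/3)² = 3136/9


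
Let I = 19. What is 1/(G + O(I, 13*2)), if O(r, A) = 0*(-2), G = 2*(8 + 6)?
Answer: 1/28 ≈ 0.035714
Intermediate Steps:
G = 28 (G = 2*14 = 28)
O(r, A) = 0
1/(G + O(I, 13*2)) = 1/(28 + 0) = 1/28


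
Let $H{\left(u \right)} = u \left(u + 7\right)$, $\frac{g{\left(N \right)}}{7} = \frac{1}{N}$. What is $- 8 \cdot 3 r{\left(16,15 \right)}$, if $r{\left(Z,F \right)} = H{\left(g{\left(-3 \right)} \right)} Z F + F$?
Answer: $62360$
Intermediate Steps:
$g{\left(N \right)} = \frac{7}{N}$
$H{\left(u \right)} = u \left(7 + u\right)$
$r{\left(Z,F \right)} = F - \frac{98 F Z}{9}$ ($r{\left(Z,F \right)} = \frac{7}{-3} \left(7 + \frac{7}{-3}\right) Z F + F = 7 \left(- \frac{1}{3}\right) \left(7 + 7 \left(- \frac{1}{3}\right)\right) Z F + F = - \frac{7 \left(7 - \frac{7}{3}\right)}{3} Z F + F = \left(- \frac{7}{3}\right) \frac{14}{3} Z F + F = - \frac{98 Z}{9} F + F = - \frac{98 F Z}{9} + F = F - \frac{98 F Z}{9}$)
$- 8 \cdot 3 r{\left(16,15 \right)} = - 8 \cdot 3 \cdot \frac{1}{9} \cdot 15 \left(9 - 1568\right) = - 8 \cdot 3 \cdot \frac{1}{9} \cdot 15 \left(-1559\right) = - 8 \cdot 3 \left(- \frac{7795}{3}\right) = \left(-8\right) \left(-7795\right) = 62360$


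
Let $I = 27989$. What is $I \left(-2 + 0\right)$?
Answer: $-55978$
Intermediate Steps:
$I \left(-2 + 0\right) = 27989 \left(-2 + 0\right) = 27989 \left(-2\right) = -55978$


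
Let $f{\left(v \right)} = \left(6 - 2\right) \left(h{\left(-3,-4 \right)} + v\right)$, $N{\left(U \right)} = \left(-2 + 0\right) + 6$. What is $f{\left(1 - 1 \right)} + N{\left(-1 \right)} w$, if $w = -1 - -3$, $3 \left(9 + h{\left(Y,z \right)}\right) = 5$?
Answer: $- \frac{64}{3} \approx -21.333$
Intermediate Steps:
$h{\left(Y,z \right)} = - \frac{22}{3}$ ($h{\left(Y,z \right)} = -9 + \frac{1}{3} \cdot 5 = -9 + \frac{5}{3} = - \frac{22}{3}$)
$N{\left(U \right)} = 4$ ($N{\left(U \right)} = -2 + 6 = 4$)
$w = 2$ ($w = -1 + 3 = 2$)
$f{\left(v \right)} = - \frac{88}{3} + 4 v$ ($f{\left(v \right)} = \left(6 - 2\right) \left(- \frac{22}{3} + v\right) = 4 \left(- \frac{22}{3} + v\right) = - \frac{88}{3} + 4 v$)
$f{\left(1 - 1 \right)} + N{\left(-1 \right)} w = \left(- \frac{88}{3} + 4 \left(1 - 1\right)\right) + 4 \cdot 2 = \left(- \frac{88}{3} + 4 \left(1 - 1\right)\right) + 8 = \left(- \frac{88}{3} + 4 \cdot 0\right) + 8 = \left(- \frac{88}{3} + 0\right) + 8 = - \frac{88}{3} + 8 = - \frac{64}{3}$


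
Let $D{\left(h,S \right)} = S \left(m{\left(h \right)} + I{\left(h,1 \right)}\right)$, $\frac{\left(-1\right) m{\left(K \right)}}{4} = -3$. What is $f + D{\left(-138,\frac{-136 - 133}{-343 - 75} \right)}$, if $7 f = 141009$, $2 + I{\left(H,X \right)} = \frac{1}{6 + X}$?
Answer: $\frac{58960861}{2926} \approx 20151.0$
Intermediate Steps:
$m{\left(K \right)} = 12$ ($m{\left(K \right)} = \left(-4\right) \left(-3\right) = 12$)
$I{\left(H,X \right)} = -2 + \frac{1}{6 + X}$
$f = \frac{141009}{7}$ ($f = \frac{1}{7} \cdot 141009 = \frac{141009}{7} \approx 20144.0$)
$D{\left(h,S \right)} = \frac{71 S}{7}$ ($D{\left(h,S \right)} = S \left(12 + \frac{-11 - 2}{6 + 1}\right) = S \left(12 + \frac{-11 - 2}{7}\right) = S \left(12 + \frac{1}{7} \left(-13\right)\right) = S \left(12 - \frac{13}{7}\right) = S \frac{71}{7} = \frac{71 S}{7}$)
$f + D{\left(-138,\frac{-136 - 133}{-343 - 75} \right)} = \frac{141009}{7} + \frac{71 \frac{-136 - 133}{-343 - 75}}{7} = \frac{141009}{7} + \frac{71 \left(- \frac{269}{-418}\right)}{7} = \frac{141009}{7} + \frac{71 \left(\left(-269\right) \left(- \frac{1}{418}\right)\right)}{7} = \frac{141009}{7} + \frac{71}{7} \cdot \frac{269}{418} = \frac{141009}{7} + \frac{19099}{2926} = \frac{58960861}{2926}$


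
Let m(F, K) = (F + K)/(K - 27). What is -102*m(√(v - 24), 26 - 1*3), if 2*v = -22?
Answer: 1173/2 + 51*I*√35/2 ≈ 586.5 + 150.86*I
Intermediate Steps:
v = -11 (v = (½)*(-22) = -11)
m(F, K) = (F + K)/(-27 + K)
-102*m(√(v - 24), 26 - 1*3) = -102*(√(-11 - 24) + (26 - 1*3))/(-27 + (26 - 1*3)) = -102*(√(-35) + (26 - 3))/(-27 + (26 - 3)) = -102*(I*√35 + 23)/(-27 + 23) = -102*(23 + I*√35)/(-4) = -(-51)*(23 + I*√35)/2 = -102*(-23/4 - I*√35/4) = 1173/2 + 51*I*√35/2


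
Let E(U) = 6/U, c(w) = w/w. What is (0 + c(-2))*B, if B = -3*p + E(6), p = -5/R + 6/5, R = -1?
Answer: -88/5 ≈ -17.600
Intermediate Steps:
c(w) = 1
p = 31/5 (p = -5/(-1) + 6/5 = -5*(-1) + 6*(⅕) = 5 + 6/5 = 31/5 ≈ 6.2000)
B = -88/5 (B = -3*31/5 + 6/6 = -93/5 + 6*(⅙) = -93/5 + 1 = -88/5 ≈ -17.600)
(0 + c(-2))*B = (0 + 1)*(-88/5) = 1*(-88/5) = -88/5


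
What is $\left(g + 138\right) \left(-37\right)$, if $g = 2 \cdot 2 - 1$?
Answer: $-5217$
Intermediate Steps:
$g = 3$ ($g = 4 - 1 = 3$)
$\left(g + 138\right) \left(-37\right) = \left(3 + 138\right) \left(-37\right) = 141 \left(-37\right) = -5217$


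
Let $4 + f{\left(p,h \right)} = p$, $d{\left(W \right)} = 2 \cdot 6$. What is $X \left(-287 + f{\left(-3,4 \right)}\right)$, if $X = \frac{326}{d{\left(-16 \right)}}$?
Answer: $-7987$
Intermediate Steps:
$d{\left(W \right)} = 12$
$f{\left(p,h \right)} = -4 + p$
$X = \frac{163}{6}$ ($X = \frac{326}{12} = 326 \cdot \frac{1}{12} = \frac{163}{6} \approx 27.167$)
$X \left(-287 + f{\left(-3,4 \right)}\right) = \frac{163 \left(-287 - 7\right)}{6} = \frac{163}{6} \left(-294\right) = -7987$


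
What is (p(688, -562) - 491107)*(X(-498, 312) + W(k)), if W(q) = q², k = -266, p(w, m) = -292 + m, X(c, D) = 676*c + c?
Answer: 131053490790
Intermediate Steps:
X(c, D) = 677*c
(p(688, -562) - 491107)*(X(-498, 312) + W(k)) = ((-292 - 562) - 491107)*(677*(-498) + (-266)²) = (-854 - 491107)*(-337146 + 70756) = -491961*(-266390) = 131053490790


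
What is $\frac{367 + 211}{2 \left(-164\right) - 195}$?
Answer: $- \frac{578}{523} \approx -1.1052$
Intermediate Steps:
$\frac{367 + 211}{2 \left(-164\right) - 195} = \frac{578}{-328 - 195} = \frac{578}{-523} = 578 \left(- \frac{1}{523}\right) = - \frac{578}{523}$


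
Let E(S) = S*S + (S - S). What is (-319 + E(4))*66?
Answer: -19998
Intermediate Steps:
E(S) = S² (E(S) = S² + 0 = S²)
(-319 + E(4))*66 = (-319 + 4²)*66 = (-319 + 16)*66 = -303*66 = -19998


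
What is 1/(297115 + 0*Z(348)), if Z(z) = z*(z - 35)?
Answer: 1/297115 ≈ 3.3657e-6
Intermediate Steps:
Z(z) = z*(-35 + z)
1/(297115 + 0*Z(348)) = 1/(297115 + 0*(348*(-35 + 348))) = 1/(297115 + 0*(348*313)) = 1/(297115 + 0*108924) = 1/(297115 + 0) = 1/297115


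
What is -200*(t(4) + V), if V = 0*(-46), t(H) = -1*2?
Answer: 400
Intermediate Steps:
t(H) = -2
V = 0
-200*(t(4) + V) = -200*(-2 + 0) = -200*(-2) = 400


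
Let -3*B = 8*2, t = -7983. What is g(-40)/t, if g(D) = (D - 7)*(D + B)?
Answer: -6392/23949 ≈ -0.26690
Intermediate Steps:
B = -16/3 (B = -8*2/3 = -1/3*16 = -16/3 ≈ -5.3333)
g(D) = (-7 + D)*(-16/3 + D) (g(D) = (D - 7)*(D - 16/3) = (-7 + D)*(-16/3 + D))
g(-40)/t = (112/3 + (-40)**2 - 37/3*(-40))/(-7983) = (112/3 + 1600 + 1480/3)*(-1/7983) = (6392/3)*(-1/7983) = -6392/23949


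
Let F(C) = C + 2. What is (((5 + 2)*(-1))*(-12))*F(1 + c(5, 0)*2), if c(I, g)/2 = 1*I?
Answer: 1932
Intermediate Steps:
c(I, g) = 2*I (c(I, g) = 2*(1*I) = 2*I)
F(C) = 2 + C
(((5 + 2)*(-1))*(-12))*F(1 + c(5, 0)*2) = (((5 + 2)*(-1))*(-12))*(2 + (1 + (2*5)*2)) = ((7*(-1))*(-12))*(2 + (1 + 10*2)) = (-7*(-12))*(2 + (1 + 20)) = 84*(2 + 21) = 84*23 = 1932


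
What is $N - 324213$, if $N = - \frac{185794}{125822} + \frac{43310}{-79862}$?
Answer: $- \frac{814460270608845}{2512099141} \approx -3.2422 \cdot 10^{5}$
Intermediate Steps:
$N = - \frac{5071807812}{2512099141}$ ($N = \left(-185794\right) \frac{1}{125822} + 43310 \left(- \frac{1}{79862}\right) = - \frac{92897}{62911} - \frac{21655}{39931} = - \frac{5071807812}{2512099141} \approx -2.019$)
$N - 324213 = - \frac{5071807812}{2512099141} - 324213 = - \frac{814460270608845}{2512099141}$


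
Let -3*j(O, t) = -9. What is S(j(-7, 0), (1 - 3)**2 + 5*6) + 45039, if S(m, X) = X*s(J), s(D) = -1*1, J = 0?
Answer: 45005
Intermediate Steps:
j(O, t) = 3 (j(O, t) = -1/3*(-9) = 3)
s(D) = -1
S(m, X) = -X (S(m, X) = X*(-1) = -X)
S(j(-7, 0), (1 - 3)**2 + 5*6) + 45039 = -((1 - 3)**2 + 5*6) + 45039 = -((-2)**2 + 30) + 45039 = -(4 + 30) + 45039 = -1*34 + 45039 = -34 + 45039 = 45005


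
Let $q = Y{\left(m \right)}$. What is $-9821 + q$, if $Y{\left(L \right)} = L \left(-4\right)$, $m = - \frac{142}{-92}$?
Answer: $- \frac{226025}{23} \approx -9827.2$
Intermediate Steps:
$m = \frac{71}{46}$ ($m = \left(-142\right) \left(- \frac{1}{92}\right) = \frac{71}{46} \approx 1.5435$)
$Y{\left(L \right)} = - 4 L$
$q = - \frac{142}{23}$ ($q = \left(-4\right) \frac{71}{46} = - \frac{142}{23} \approx -6.1739$)
$-9821 + q = -9821 - \frac{142}{23} = - \frac{226025}{23}$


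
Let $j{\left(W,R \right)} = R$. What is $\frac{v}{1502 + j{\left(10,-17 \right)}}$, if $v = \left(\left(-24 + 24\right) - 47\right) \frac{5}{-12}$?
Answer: $\frac{47}{3564} \approx 0.013187$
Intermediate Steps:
$v = \frac{235}{12}$ ($v = \left(0 - 47\right) 5 \left(- \frac{1}{12}\right) = \left(-47\right) \left(- \frac{5}{12}\right) = \frac{235}{12} \approx 19.583$)
$\frac{v}{1502 + j{\left(10,-17 \right)}} = \frac{235}{12 \left(1502 - 17\right)} = \frac{235}{12 \cdot 1485} = \frac{235}{12} \cdot \frac{1}{1485} = \frac{47}{3564}$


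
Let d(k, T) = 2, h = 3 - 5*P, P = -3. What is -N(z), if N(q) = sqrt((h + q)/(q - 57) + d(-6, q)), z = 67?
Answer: -sqrt(42)/2 ≈ -3.2404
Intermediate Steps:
h = 18 (h = 3 - 5*(-3) = 3 + 15 = 18)
N(q) = sqrt(2 + (18 + q)/(-57 + q)) (N(q) = sqrt((18 + q)/(q - 57) + 2) = sqrt((18 + q)/(-57 + q) + 2) = sqrt(2 + (18 + q)/(-57 + q)))
-N(z) = -sqrt(3)*sqrt((-32 + 67)/(-57 + 67)) = -sqrt(3)*sqrt(35/10) = -sqrt(3)*sqrt((1/10)*35) = -sqrt(3)*sqrt(7/2) = -sqrt(3)*sqrt(14)/2 = -sqrt(42)/2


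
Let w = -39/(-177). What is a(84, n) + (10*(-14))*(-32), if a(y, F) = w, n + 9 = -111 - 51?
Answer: 264333/59 ≈ 4480.2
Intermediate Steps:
w = 13/59 (w = -39*(-1/177) = 13/59 ≈ 0.22034)
n = -171 (n = -9 + (-111 - 51) = -9 - 162 = -171)
a(y, F) = 13/59
a(84, n) + (10*(-14))*(-32) = 13/59 + (10*(-14))*(-32) = 13/59 - 140*(-32) = 13/59 + 4480 = 264333/59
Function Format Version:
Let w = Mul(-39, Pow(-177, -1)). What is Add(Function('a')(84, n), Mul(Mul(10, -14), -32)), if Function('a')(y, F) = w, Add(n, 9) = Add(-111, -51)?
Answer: Rational(264333, 59) ≈ 4480.2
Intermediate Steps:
w = Rational(13, 59) (w = Mul(-39, Rational(-1, 177)) = Rational(13, 59) ≈ 0.22034)
n = -171 (n = Add(-9, Add(-111, -51)) = Add(-9, -162) = -171)
Function('a')(y, F) = Rational(13, 59)
Add(Function('a')(84, n), Mul(Mul(10, -14), -32)) = Add(Rational(13, 59), Mul(Mul(10, -14), -32)) = Add(Rational(13, 59), Mul(-140, -32)) = Add(Rational(13, 59), 4480) = Rational(264333, 59)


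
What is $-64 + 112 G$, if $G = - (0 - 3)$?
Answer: $272$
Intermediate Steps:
$G = 3$ ($G = \left(-1\right) \left(-3\right) = 3$)
$-64 + 112 G = -64 + 112 \cdot 3 = -64 + 336 = 272$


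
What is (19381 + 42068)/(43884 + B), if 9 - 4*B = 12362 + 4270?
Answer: 81932/52971 ≈ 1.5467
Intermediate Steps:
B = -16623/4 (B = 9/4 - (12362 + 4270)/4 = 9/4 - ¼*16632 = 9/4 - 4158 = -16623/4 ≈ -4155.8)
(19381 + 42068)/(43884 + B) = (19381 + 42068)/(43884 - 16623/4) = 61449/(158913/4) = 61449*(4/158913) = 81932/52971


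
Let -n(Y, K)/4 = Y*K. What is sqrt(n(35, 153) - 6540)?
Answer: 2*I*sqrt(6990) ≈ 167.21*I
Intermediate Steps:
n(Y, K) = -4*K*Y (n(Y, K) = -4*Y*K = -4*K*Y)
sqrt(n(35, 153) - 6540) = sqrt(-4*153*35 - 6540) = sqrt(-21420 - 6540) = sqrt(-27960) = 2*I*sqrt(6990)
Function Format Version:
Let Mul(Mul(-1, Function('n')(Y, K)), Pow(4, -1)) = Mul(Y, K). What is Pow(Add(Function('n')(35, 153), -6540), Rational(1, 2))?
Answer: Mul(2, I, Pow(6990, Rational(1, 2))) ≈ Mul(167.21, I)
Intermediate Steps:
Function('n')(Y, K) = Mul(-4, K, Y) (Function('n')(Y, K) = Mul(-4, Mul(Y, K)) = Mul(-4, Mul(K, Y)) = Mul(-4, K, Y))
Pow(Add(Function('n')(35, 153), -6540), Rational(1, 2)) = Pow(Add(Mul(-4, 153, 35), -6540), Rational(1, 2)) = Pow(Add(-21420, -6540), Rational(1, 2)) = Pow(-27960, Rational(1, 2)) = Mul(2, I, Pow(6990, Rational(1, 2)))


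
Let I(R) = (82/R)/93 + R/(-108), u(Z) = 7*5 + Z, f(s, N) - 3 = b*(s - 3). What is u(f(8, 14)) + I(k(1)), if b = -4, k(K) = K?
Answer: 63185/3348 ≈ 18.872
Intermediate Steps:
f(s, N) = 15 - 4*s (f(s, N) = 3 - 4*(s - 3) = 3 - 4*(-3 + s) = 3 + (12 - 4*s) = 15 - 4*s)
u(Z) = 35 + Z
I(R) = -R/108 + 82/(93*R) (I(R) = (82/R)*(1/93) + R*(-1/108) = 82/(93*R) - R/108 = -R/108 + 82/(93*R))
u(f(8, 14)) + I(k(1)) = (35 + (15 - 4*8)) + (-1/108*1 + (82/93)/1) = (35 + (15 - 32)) + (-1/108 + (82/93)*1) = (35 - 17) + (-1/108 + 82/93) = 18 + 2921/3348 = 63185/3348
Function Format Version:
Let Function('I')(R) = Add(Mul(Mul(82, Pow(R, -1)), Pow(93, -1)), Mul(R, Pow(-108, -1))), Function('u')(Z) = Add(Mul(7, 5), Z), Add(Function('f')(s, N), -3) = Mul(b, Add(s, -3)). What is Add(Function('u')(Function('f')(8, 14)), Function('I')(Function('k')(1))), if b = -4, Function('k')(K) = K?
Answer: Rational(63185, 3348) ≈ 18.872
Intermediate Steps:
Function('f')(s, N) = Add(15, Mul(-4, s)) (Function('f')(s, N) = Add(3, Mul(-4, Add(s, -3))) = Add(3, Mul(-4, Add(-3, s))) = Add(3, Add(12, Mul(-4, s))) = Add(15, Mul(-4, s)))
Function('u')(Z) = Add(35, Z)
Function('I')(R) = Add(Mul(Rational(-1, 108), R), Mul(Rational(82, 93), Pow(R, -1))) (Function('I')(R) = Add(Mul(Mul(82, Pow(R, -1)), Rational(1, 93)), Mul(R, Rational(-1, 108))) = Add(Mul(Rational(82, 93), Pow(R, -1)), Mul(Rational(-1, 108), R)) = Add(Mul(Rational(-1, 108), R), Mul(Rational(82, 93), Pow(R, -1))))
Add(Function('u')(Function('f')(8, 14)), Function('I')(Function('k')(1))) = Add(Add(35, Add(15, Mul(-4, 8))), Add(Mul(Rational(-1, 108), 1), Mul(Rational(82, 93), Pow(1, -1)))) = Add(Add(35, Add(15, -32)), Add(Rational(-1, 108), Mul(Rational(82, 93), 1))) = Add(Add(35, -17), Add(Rational(-1, 108), Rational(82, 93))) = Add(18, Rational(2921, 3348)) = Rational(63185, 3348)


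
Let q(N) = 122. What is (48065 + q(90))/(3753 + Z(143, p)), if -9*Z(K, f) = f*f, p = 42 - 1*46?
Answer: 433683/33761 ≈ 12.846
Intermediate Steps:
p = -4 (p = 42 - 46 = -4)
Z(K, f) = -f²/9 (Z(K, f) = -f*f/9 = -f²/9)
(48065 + q(90))/(3753 + Z(143, p)) = (48065 + 122)/(3753 - ⅑*(-4)²) = 48187/(3753 - ⅑*16) = 48187/(3753 - 16/9) = 48187/(33761/9) = 48187*(9/33761) = 433683/33761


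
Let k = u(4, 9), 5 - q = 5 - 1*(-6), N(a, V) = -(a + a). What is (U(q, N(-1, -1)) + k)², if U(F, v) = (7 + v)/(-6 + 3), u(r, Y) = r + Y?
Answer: 100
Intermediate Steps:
N(a, V) = -2*a
q = -6 (q = 5 - (5 - 1*(-6)) = 5 - (5 + 6) = 5 - 1*11 = 5 - 11 = -6)
u(r, Y) = Y + r
k = 13 (k = 9 + 4 = 13)
U(F, v) = -7/3 - v/3 (U(F, v) = (7 + v)/(-3) = (7 + v)*(-⅓) = -7/3 - v/3)
(U(q, N(-1, -1)) + k)² = ((-7/3 - (-2)*(-1)/3) + 13)² = ((-7/3 - ⅓*2) + 13)² = ((-7/3 - ⅔) + 13)² = (-3 + 13)² = 10² = 100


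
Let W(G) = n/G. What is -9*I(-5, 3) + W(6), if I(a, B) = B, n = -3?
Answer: -55/2 ≈ -27.500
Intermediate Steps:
W(G) = -3/G
-9*I(-5, 3) + W(6) = -9*3 - 3/6 = -27 - 3*1/6 = -27 - 1/2 = -55/2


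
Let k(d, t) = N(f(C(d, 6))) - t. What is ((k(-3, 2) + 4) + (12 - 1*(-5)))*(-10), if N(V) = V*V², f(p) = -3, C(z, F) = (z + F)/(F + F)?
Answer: 80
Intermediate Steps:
C(z, F) = (F + z)/(2*F) (C(z, F) = (F + z)/((2*F)) = (F + z)*(1/(2*F)) = (F + z)/(2*F))
N(V) = V³
k(d, t) = -27 - t (k(d, t) = (-3)³ - t = -27 - t)
((k(-3, 2) + 4) + (12 - 1*(-5)))*(-10) = (((-27 - 1*2) + 4) + (12 - 1*(-5)))*(-10) = (((-27 - 2) + 4) + (12 + 5))*(-10) = ((-29 + 4) + 17)*(-10) = (-25 + 17)*(-10) = -8*(-10) = 80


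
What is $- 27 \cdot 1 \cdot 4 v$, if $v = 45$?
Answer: $-4860$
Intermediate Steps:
$- 27 \cdot 1 \cdot 4 v = - 27 \cdot 1 \cdot 4 \cdot 45 = \left(-27\right) 4 \cdot 45 = \left(-108\right) 45 = -4860$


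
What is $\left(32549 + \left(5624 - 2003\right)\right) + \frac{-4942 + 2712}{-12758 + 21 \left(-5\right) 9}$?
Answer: $\frac{495639740}{13703} \approx 36170.0$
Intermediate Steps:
$\left(32549 + \left(5624 - 2003\right)\right) + \frac{-4942 + 2712}{-12758 + 21 \left(-5\right) 9} = \left(32549 + \left(5624 - 2003\right)\right) - \frac{2230}{-12758 - 945} = \left(32549 + 3621\right) - \frac{2230}{-12758 - 945} = 36170 - \frac{2230}{-13703} = 36170 - - \frac{2230}{13703} = 36170 + \frac{2230}{13703} = \frac{495639740}{13703}$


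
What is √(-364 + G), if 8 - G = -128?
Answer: 2*I*√57 ≈ 15.1*I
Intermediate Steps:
G = 136 (G = 8 - 1*(-128) = 8 + 128 = 136)
√(-364 + G) = √(-364 + 136) = √(-228) = 2*I*√57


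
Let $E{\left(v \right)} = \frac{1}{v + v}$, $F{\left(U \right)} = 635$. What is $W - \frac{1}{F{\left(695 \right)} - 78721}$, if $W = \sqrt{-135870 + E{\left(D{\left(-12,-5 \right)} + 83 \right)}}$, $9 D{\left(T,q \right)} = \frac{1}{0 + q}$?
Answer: $\frac{1}{78086} + \frac{i \sqrt{1894402173705}}{3734} \approx 1.2806 \cdot 10^{-5} + 368.61 i$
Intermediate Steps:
$D{\left(T,q \right)} = \frac{1}{9 q}$ ($D{\left(T,q \right)} = \frac{1}{9 \left(0 + q\right)} = \frac{1}{9 q}$)
$E{\left(v \right)} = \frac{1}{2 v}$
$W = \frac{i \sqrt{1894402173705}}{3734}$ ($W = \sqrt{-135870 + \frac{1}{2 \left(\frac{1}{9 \left(-5\right)} + 83\right)}} = \sqrt{-135870 + \frac{1}{2 \left(\frac{1}{9} \left(- \frac{1}{5}\right) + 83\right)}} = \sqrt{-135870 + \frac{1}{2 \left(- \frac{1}{45} + 83\right)}} = \sqrt{-135870 + \frac{1}{2 \cdot \frac{3734}{45}}} = \sqrt{-135870 + \frac{1}{2} \cdot \frac{45}{3734}} = \sqrt{-135870 + \frac{45}{7468}} = \sqrt{- \frac{1014677115}{7468}} = \frac{i \sqrt{1894402173705}}{3734} \approx 368.61 i$)
$W - \frac{1}{F{\left(695 \right)} - 78721} = \frac{i \sqrt{1894402173705}}{3734} - \frac{1}{635 - 78721} = \frac{i \sqrt{1894402173705}}{3734} - \frac{1}{-78086} = \frac{i \sqrt{1894402173705}}{3734} - - \frac{1}{78086} = \frac{i \sqrt{1894402173705}}{3734} + \frac{1}{78086} = \frac{1}{78086} + \frac{i \sqrt{1894402173705}}{3734}$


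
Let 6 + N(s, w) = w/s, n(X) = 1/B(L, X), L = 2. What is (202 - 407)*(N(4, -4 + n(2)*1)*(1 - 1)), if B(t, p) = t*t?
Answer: 0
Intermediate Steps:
B(t, p) = t²
n(X) = ¼ (n(X) = 1/(2²) = 1/4 = ¼)
N(s, w) = -6 + w/s
(202 - 407)*(N(4, -4 + n(2)*1)*(1 - 1)) = (202 - 407)*((-6 + (-4 + (¼)*1)/4)*(1 - 1)) = -205*(-6 + (-4 + ¼)*(¼))*0 = -205*(-6 - 15/4*¼)*0 = -205*(-6 - 15/16)*0 = -(-22755)*0/16 = -205*0 = 0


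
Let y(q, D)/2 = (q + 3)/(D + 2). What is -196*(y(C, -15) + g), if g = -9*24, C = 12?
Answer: 556248/13 ≈ 42788.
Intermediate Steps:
y(q, D) = 2*(3 + q)/(2 + D) (y(q, D) = 2*((q + 3)/(D + 2)) = 2*((3 + q)/(2 + D)) = 2*(3 + q)/(2 + D))
g = -216
-196*(y(C, -15) + g) = -196*(2*(3 + 12)/(2 - 15) - 216) = -196*(2*15/(-13) - 216) = -196*(2*(-1/13)*15 - 216) = -196*(-30/13 - 216) = -196*(-2838/13) = 556248/13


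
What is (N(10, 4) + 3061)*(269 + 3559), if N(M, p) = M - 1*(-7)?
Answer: 11782584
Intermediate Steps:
N(M, p) = 7 + M (N(M, p) = M + 7 = 7 + M)
(N(10, 4) + 3061)*(269 + 3559) = ((7 + 10) + 3061)*(269 + 3559) = (17 + 3061)*3828 = 3078*3828 = 11782584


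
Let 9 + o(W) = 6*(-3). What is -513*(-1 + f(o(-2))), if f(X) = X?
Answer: 14364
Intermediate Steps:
o(W) = -27 (o(W) = -9 + 6*(-3) = -9 - 18 = -27)
-513*(-1 + f(o(-2))) = -513*(-1 - 27) = -513*(-28) = -171*(-84) = 14364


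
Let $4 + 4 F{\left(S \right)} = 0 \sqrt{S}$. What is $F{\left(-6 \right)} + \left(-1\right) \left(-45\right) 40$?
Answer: $1799$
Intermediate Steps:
$F{\left(S \right)} = -1$ ($F{\left(S \right)} = -1 + \frac{0 \sqrt{S}}{4} = -1 + \frac{1}{4} \cdot 0 = -1 + 0 = -1$)
$F{\left(-6 \right)} + \left(-1\right) \left(-45\right) 40 = -1 + \left(-1\right) \left(-45\right) 40 = -1 + 45 \cdot 40 = -1 + 1800 = 1799$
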